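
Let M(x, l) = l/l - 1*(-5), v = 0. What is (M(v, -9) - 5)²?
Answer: 1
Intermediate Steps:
M(x, l) = 6 (M(x, l) = 1 + 5 = 6)
(M(v, -9) - 5)² = (6 - 5)² = 1² = 1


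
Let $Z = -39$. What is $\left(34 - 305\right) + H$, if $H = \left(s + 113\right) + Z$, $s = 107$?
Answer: $-90$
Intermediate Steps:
$H = 181$ ($H = \left(107 + 113\right) - 39 = 220 - 39 = 181$)
$\left(34 - 305\right) + H = \left(34 - 305\right) + 181 = -271 + 181 = -90$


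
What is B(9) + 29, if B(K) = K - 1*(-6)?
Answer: 44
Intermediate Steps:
B(K) = 6 + K (B(K) = K + 6 = 6 + K)
B(9) + 29 = (6 + 9) + 29 = 15 + 29 = 44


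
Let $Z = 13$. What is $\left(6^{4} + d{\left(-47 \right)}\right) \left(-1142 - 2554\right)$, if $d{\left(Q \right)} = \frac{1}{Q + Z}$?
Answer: $- \frac{81428424}{17} \approx -4.7899 \cdot 10^{6}$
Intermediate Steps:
$d{\left(Q \right)} = \frac{1}{13 + Q}$ ($d{\left(Q \right)} = \frac{1}{Q + 13} = \frac{1}{13 + Q}$)
$\left(6^{4} + d{\left(-47 \right)}\right) \left(-1142 - 2554\right) = \left(6^{4} + \frac{1}{13 - 47}\right) \left(-1142 - 2554\right) = \left(1296 + \frac{1}{-34}\right) \left(-3696\right) = \left(1296 - \frac{1}{34}\right) \left(-3696\right) = \frac{44063}{34} \left(-3696\right) = - \frac{81428424}{17}$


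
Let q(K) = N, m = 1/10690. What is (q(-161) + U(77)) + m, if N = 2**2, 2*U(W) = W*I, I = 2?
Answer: 865891/10690 ≈ 81.000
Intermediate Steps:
U(W) = W (U(W) = (W*2)/2 = (2*W)/2 = W)
N = 4
m = 1/10690 ≈ 9.3545e-5
q(K) = 4
(q(-161) + U(77)) + m = (4 + 77) + 1/10690 = 81 + 1/10690 = 865891/10690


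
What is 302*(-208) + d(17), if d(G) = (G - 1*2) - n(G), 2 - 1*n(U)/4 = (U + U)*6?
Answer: -61993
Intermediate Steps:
n(U) = 8 - 48*U (n(U) = 8 - 4*(U + U)*6 = 8 - 4*2*U*6 = 8 - 48*U)
d(G) = -10 + 49*G (d(G) = (G - 1*2) - (8 - 48*G) = (G - 2) + (-8 + 48*G) = (-2 + G) + (-8 + 48*G) = -10 + 49*G)
302*(-208) + d(17) = 302*(-208) + (-10 + 49*17) = -62816 + (-10 + 833) = -62816 + 823 = -61993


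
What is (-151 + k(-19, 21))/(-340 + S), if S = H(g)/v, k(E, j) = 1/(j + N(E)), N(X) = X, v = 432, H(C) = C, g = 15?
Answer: 21672/48955 ≈ 0.44269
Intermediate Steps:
k(E, j) = 1/(E + j) (k(E, j) = 1/(j + E) = 1/(E + j))
S = 5/144 (S = 15/432 = 15*(1/432) = 5/144 ≈ 0.034722)
(-151 + k(-19, 21))/(-340 + S) = (-151 + 1/(-19 + 21))/(-340 + 5/144) = (-151 + 1/2)/(-48955/144) = (-151 + 1/2)*(-144/48955) = -301/2*(-144/48955) = 21672/48955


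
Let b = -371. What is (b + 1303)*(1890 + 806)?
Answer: 2512672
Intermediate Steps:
(b + 1303)*(1890 + 806) = (-371 + 1303)*(1890 + 806) = 932*2696 = 2512672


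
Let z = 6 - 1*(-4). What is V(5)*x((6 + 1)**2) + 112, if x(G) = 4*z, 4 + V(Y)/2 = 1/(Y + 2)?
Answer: -1376/7 ≈ -196.57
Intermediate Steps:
V(Y) = -8 + 2/(2 + Y) (V(Y) = -8 + 2/(Y + 2) = -8 + 2/(2 + Y))
z = 10 (z = 6 + 4 = 10)
x(G) = 40 (x(G) = 4*10 = 40)
V(5)*x((6 + 1)**2) + 112 = (2*(-7 - 4*5)/(2 + 5))*40 + 112 = (2*(-7 - 20)/7)*40 + 112 = (2*(1/7)*(-27))*40 + 112 = -54/7*40 + 112 = -2160/7 + 112 = -1376/7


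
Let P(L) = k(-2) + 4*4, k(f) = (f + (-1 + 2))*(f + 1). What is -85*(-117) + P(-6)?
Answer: 9962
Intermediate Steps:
k(f) = (1 + f)² (k(f) = (f + 1)*(1 + f) = (1 + f)*(1 + f) = (1 + f)²)
P(L) = 17 (P(L) = (1 - 2)² + 4*4 = (-1)² + 16 = 1 + 16 = 17)
-85*(-117) + P(-6) = -85*(-117) + 17 = 9945 + 17 = 9962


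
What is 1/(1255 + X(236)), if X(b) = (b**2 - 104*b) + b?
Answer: 1/32643 ≈ 3.0634e-5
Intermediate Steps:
X(b) = b**2 - 103*b
1/(1255 + X(236)) = 1/(1255 + 236*(-103 + 236)) = 1/(1255 + 236*133) = 1/(1255 + 31388) = 1/32643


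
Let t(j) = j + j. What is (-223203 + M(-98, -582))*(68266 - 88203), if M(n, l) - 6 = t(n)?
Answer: 4453786241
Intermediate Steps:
t(j) = 2*j
M(n, l) = 6 + 2*n
(-223203 + M(-98, -582))*(68266 - 88203) = (-223203 + (6 + 2*(-98)))*(68266 - 88203) = (-223203 + (6 - 196))*(-19937) = (-223203 - 190)*(-19937) = -223393*(-19937) = 4453786241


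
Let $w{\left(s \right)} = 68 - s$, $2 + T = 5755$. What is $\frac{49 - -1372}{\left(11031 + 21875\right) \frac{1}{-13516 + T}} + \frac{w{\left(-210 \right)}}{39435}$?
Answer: $- \frac{435007131137}{1297648110} \approx -335.23$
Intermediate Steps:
$T = 5753$ ($T = -2 + 5755 = 5753$)
$\frac{49 - -1372}{\left(11031 + 21875\right) \frac{1}{-13516 + T}} + \frac{w{\left(-210 \right)}}{39435} = \frac{49 - -1372}{\left(11031 + 21875\right) \frac{1}{-13516 + 5753}} + \frac{68 - -210}{39435} = \frac{49 + 1372}{32906 \frac{1}{-7763}} + \left(68 + 210\right) \frac{1}{39435} = \frac{1421}{32906 \left(- \frac{1}{7763}\right)} + 278 \cdot \frac{1}{39435} = \frac{1421}{- \frac{32906}{7763}} + \frac{278}{39435} = 1421 \left(- \frac{7763}{32906}\right) + \frac{278}{39435} = - \frac{11031223}{32906} + \frac{278}{39435} = - \frac{435007131137}{1297648110}$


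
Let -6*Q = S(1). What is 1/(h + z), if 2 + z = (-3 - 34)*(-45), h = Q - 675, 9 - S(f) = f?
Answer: 3/2960 ≈ 0.0010135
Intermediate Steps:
S(f) = 9 - f
Q = -4/3 (Q = -(9 - 1*1)/6 = -(9 - 1)/6 = -1/6*8 = -4/3 ≈ -1.3333)
h = -2029/3 (h = -4/3 - 675 = -2029/3 ≈ -676.33)
z = 1663 (z = -2 + (-3 - 34)*(-45) = -2 - 37*(-45) = -2 + 1665 = 1663)
1/(h + z) = 1/(-2029/3 + 1663) = 1/(2960/3) = 3/2960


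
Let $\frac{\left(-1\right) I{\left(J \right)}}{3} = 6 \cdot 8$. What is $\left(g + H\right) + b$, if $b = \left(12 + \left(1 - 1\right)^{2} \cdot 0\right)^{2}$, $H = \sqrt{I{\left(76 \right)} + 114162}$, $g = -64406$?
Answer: $-64262 + \sqrt{114018} \approx -63924.0$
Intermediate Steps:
$I{\left(J \right)} = -144$ ($I{\left(J \right)} = - 3 \cdot 6 \cdot 8 = \left(-3\right) 48 = -144$)
$H = \sqrt{114018}$ ($H = \sqrt{-144 + 114162} = \sqrt{114018} \approx 337.67$)
$b = 144$ ($b = \left(12 + 0^{2} \cdot 0\right)^{2} = \left(12 + 0 \cdot 0\right)^{2} = \left(12 + 0\right)^{2} = 12^{2} = 144$)
$\left(g + H\right) + b = \left(-64406 + \sqrt{114018}\right) + 144 = -64262 + \sqrt{114018}$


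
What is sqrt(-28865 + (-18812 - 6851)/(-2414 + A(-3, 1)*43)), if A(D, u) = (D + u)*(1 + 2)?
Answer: I*sqrt(12875970039)/668 ≈ 169.87*I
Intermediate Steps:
A(D, u) = 3*D + 3*u (A(D, u) = (D + u)*3 = 3*D + 3*u)
sqrt(-28865 + (-18812 - 6851)/(-2414 + A(-3, 1)*43)) = sqrt(-28865 + (-18812 - 6851)/(-2414 + (3*(-3) + 3*1)*43)) = sqrt(-28865 - 25663/(-2414 + (-9 + 3)*43)) = sqrt(-28865 - 25663/(-2414 - 6*43)) = sqrt(-28865 - 25663/(-2414 - 258)) = sqrt(-28865 - 25663/(-2672)) = sqrt(-28865 - 25663*(-1/2672)) = sqrt(-28865 + 25663/2672) = sqrt(-77101617/2672) = I*sqrt(12875970039)/668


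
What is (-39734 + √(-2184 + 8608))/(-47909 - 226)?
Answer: 39734/48135 - 2*√1606/48135 ≈ 0.82380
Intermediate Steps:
(-39734 + √(-2184 + 8608))/(-47909 - 226) = (-39734 + √6424)/(-48135) = (-39734 + 2*√1606)*(-1/48135) = 39734/48135 - 2*√1606/48135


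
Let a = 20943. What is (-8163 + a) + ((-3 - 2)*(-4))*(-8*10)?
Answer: 11180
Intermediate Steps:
(-8163 + a) + ((-3 - 2)*(-4))*(-8*10) = (-8163 + 20943) + ((-3 - 2)*(-4))*(-8*10) = 12780 - 5*(-4)*(-80) = 12780 + 20*(-80) = 12780 - 1600 = 11180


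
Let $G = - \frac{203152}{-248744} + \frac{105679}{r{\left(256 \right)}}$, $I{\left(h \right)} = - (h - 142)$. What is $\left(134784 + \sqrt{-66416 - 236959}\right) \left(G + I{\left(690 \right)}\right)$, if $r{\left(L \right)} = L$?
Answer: $- \frac{1126285401969}{62186} - \frac{5347983865 i \sqrt{12135}}{7959808} \approx -1.8112 \cdot 10^{7} - 74013.0 i$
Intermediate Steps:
$I{\left(h \right)} = 142 - h$ ($I{\left(h \right)} = - (-142 + h) = 142 - h$)
$G = \frac{3292378011}{7959808}$ ($G = - \frac{203152}{-248744} + \frac{105679}{256} = \left(-203152\right) \left(- \frac{1}{248744}\right) + 105679 \cdot \frac{1}{256} = \frac{25394}{31093} + \frac{105679}{256} = \frac{3292378011}{7959808} \approx 413.63$)
$\left(134784 + \sqrt{-66416 - 236959}\right) \left(G + I{\left(690 \right)}\right) = \left(134784 + \sqrt{-66416 - 236959}\right) \left(\frac{3292378011}{7959808} + \left(142 - 690\right)\right) = \left(134784 + \sqrt{-303375}\right) \left(\frac{3292378011}{7959808} + \left(142 - 690\right)\right) = \left(134784 + 5 i \sqrt{12135}\right) \left(\frac{3292378011}{7959808} - 548\right) = \left(134784 + 5 i \sqrt{12135}\right) \left(- \frac{1069596773}{7959808}\right) = - \frac{1126285401969}{62186} - \frac{5347983865 i \sqrt{12135}}{7959808}$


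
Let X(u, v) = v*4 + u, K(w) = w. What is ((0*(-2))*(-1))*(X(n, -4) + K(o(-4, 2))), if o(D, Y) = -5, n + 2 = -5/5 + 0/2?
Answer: 0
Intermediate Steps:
n = -3 (n = -2 + (-5/5 + 0/2) = -2 + (-5*1/5 + 0*(1/2)) = -2 + (-1 + 0) = -2 - 1 = -3)
X(u, v) = u + 4*v (X(u, v) = 4*v + u = u + 4*v)
((0*(-2))*(-1))*(X(n, -4) + K(o(-4, 2))) = ((0*(-2))*(-1))*((-3 + 4*(-4)) - 5) = (0*(-1))*((-3 - 16) - 5) = 0*(-19 - 5) = 0*(-24) = 0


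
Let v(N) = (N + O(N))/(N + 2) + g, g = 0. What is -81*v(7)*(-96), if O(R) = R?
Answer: 12096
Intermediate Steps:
v(N) = 2*N/(2 + N) (v(N) = (N + N)/(N + 2) + 0 = (2*N)/(2 + N) + 0 = 2*N/(2 + N) + 0 = 2*N/(2 + N))
-81*v(7)*(-96) = -162*7/(2 + 7)*(-96) = -162*7/9*(-96) = -81*14/9*(-96) = -126*(-96) = 12096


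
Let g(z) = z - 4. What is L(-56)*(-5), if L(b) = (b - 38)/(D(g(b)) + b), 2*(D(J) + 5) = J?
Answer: -470/91 ≈ -5.1648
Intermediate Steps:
g(z) = -4 + z
D(J) = -5 + J/2
L(b) = (-38 + b)/(-7 + 3*b/2) (L(b) = (b - 38)/((-5 + (-4 + b)/2) + b) = (-38 + b)/((-5 + (-2 + b/2)) + b) = (-38 + b)/((-7 + b/2) + b) = (-38 + b)/(-7 + 3*b/2))
L(-56)*(-5) = (2*(-38 - 56)/(-14 + 3*(-56)))*(-5) = (2*(-94)/(-14 - 168))*(-5) = (2*(-94)/(-182))*(-5) = (2*(-1/182)*(-94))*(-5) = (94/91)*(-5) = -470/91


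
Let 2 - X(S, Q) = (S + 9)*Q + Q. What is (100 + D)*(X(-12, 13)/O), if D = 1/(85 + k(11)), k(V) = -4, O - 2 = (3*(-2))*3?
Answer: -56707/324 ≈ -175.02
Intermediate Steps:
O = -16 (O = 2 + (3*(-2))*3 = 2 - 6*3 = 2 - 18 = -16)
D = 1/81 (D = 1/(85 - 4) = 1/81 ≈ 0.012346)
X(S, Q) = 2 - Q - Q*(9 + S) (X(S, Q) = 2 - ((S + 9)*Q + Q) = 2 - ((9 + S)*Q + Q) = 2 - (Q*(9 + S) + Q) = 2 - (Q + Q*(9 + S)) = 2 + (-Q - Q*(9 + S)) = 2 - Q - Q*(9 + S))
(100 + D)*(X(-12, 13)/O) = (100 + 1/81)*((2 - 10*13 - 1*13*(-12))/(-16)) = 8101*((2 - 130 + 156)*(-1/16))/81 = 8101*(28*(-1/16))/81 = (8101/81)*(-7/4) = -56707/324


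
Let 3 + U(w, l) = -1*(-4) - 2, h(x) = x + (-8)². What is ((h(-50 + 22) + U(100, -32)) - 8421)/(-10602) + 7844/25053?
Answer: 48876091/44268651 ≈ 1.1041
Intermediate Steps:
h(x) = 64 + x (h(x) = x + 64 = 64 + x)
U(w, l) = -1 (U(w, l) = -3 + (-1*(-4) - 2) = -3 + (4 - 2) = -3 + 2 = -1)
((h(-50 + 22) + U(100, -32)) - 8421)/(-10602) + 7844/25053 = (((64 + (-50 + 22)) - 1) - 8421)/(-10602) + 7844/25053 = (((64 - 28) - 1) - 8421)*(-1/10602) + 7844*(1/25053) = ((36 - 1) - 8421)*(-1/10602) + 7844/25053 = (35 - 8421)*(-1/10602) + 7844/25053 = -8386*(-1/10602) + 7844/25053 = 4193/5301 + 7844/25053 = 48876091/44268651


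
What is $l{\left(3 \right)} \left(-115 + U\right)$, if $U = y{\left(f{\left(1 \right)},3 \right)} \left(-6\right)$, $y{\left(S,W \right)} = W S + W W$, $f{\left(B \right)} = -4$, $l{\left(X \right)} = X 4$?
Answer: $-1164$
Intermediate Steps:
$l{\left(X \right)} = 4 X$
$y{\left(S,W \right)} = W^{2} + S W$ ($y{\left(S,W \right)} = S W + W^{2} = W^{2} + S W$)
$U = 18$ ($U = 3 \left(-4 + 3\right) \left(-6\right) = 3 \left(-1\right) \left(-6\right) = \left(-3\right) \left(-6\right) = 18$)
$l{\left(3 \right)} \left(-115 + U\right) = 4 \cdot 3 \left(-115 + 18\right) = 12 \left(-97\right) = -1164$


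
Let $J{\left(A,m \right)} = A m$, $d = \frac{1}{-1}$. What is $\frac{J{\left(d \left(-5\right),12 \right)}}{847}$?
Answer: $\frac{60}{847} \approx 0.070838$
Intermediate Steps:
$d = -1$
$\frac{J{\left(d \left(-5\right),12 \right)}}{847} = \frac{\left(-1\right) \left(-5\right) 12}{847} = 5 \cdot 12 \cdot \frac{1}{847} = 60 \cdot \frac{1}{847} = \frac{60}{847}$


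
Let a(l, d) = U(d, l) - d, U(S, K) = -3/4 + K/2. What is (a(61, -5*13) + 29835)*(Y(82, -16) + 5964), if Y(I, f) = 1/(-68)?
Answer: 48552160169/272 ≈ 1.7850e+8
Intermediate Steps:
U(S, K) = -¾ + K/2 (U(S, K) = -3*¼ + K*(½) = -¾ + K/2)
a(l, d) = -¾ + l/2 - d (a(l, d) = (-¾ + l/2) - d = -¾ + l/2 - d)
Y(I, f) = -1/68
(a(61, -5*13) + 29835)*(Y(82, -16) + 5964) = ((-¾ + (½)*61 - (-5)*13) + 29835)*(-1/68 + 5964) = ((-¾ + 61/2 - 1*(-65)) + 29835)*(405551/68) = ((-¾ + 61/2 + 65) + 29835)*(405551/68) = (379/4 + 29835)*(405551/68) = (119719/4)*(405551/68) = 48552160169/272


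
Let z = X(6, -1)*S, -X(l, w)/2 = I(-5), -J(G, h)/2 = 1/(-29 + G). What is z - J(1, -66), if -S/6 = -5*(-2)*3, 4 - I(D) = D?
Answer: 45359/14 ≈ 3239.9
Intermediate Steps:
I(D) = 4 - D
J(G, h) = -2/(-29 + G)
X(l, w) = -18 (X(l, w) = -2*(4 - 1*(-5)) = -2*(4 + 5) = -2*9 = -18)
S = -180 (S = -6*(-5*(-2))*3 = -60*3 = -6*30 = -180)
z = 3240 (z = -18*(-180) = 3240)
z - J(1, -66) = 3240 - (-2)/(-29 + 1) = 3240 - (-2)/(-28) = 3240 - (-2)*(-1)/28 = 3240 - 1*1/14 = 3240 - 1/14 = 45359/14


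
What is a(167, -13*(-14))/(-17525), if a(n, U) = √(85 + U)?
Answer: -√267/17525 ≈ -0.00093239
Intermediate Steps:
a(167, -13*(-14))/(-17525) = √(85 - 13*(-14))/(-17525) = √(85 + 182)*(-1/17525) = √267*(-1/17525) = -√267/17525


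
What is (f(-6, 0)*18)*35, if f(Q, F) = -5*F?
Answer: 0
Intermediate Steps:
(f(-6, 0)*18)*35 = (-5*0*18)*35 = (0*18)*35 = 0*35 = 0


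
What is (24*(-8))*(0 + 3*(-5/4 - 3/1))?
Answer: 2448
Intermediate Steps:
(24*(-8))*(0 + 3*(-5/4 - 3/1)) = -192*(0 + 3*(-5*¼ - 3*1)) = -192*(0 + 3*(-5/4 - 3)) = -192*(0 + 3*(-17/4)) = -192*(0 - 51/4) = -192*(-51/4) = 2448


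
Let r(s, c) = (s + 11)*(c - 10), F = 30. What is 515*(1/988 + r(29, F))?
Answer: 407056515/988 ≈ 4.1200e+5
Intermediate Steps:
r(s, c) = (-10 + c)*(11 + s) (r(s, c) = (11 + s)*(-10 + c) = (-10 + c)*(11 + s))
515*(1/988 + r(29, F)) = 515*(1/988 + (-110 - 10*29 + 11*30 + 30*29)) = 515*(1/988 + (-110 - 290 + 330 + 870)) = 515*(1/988 + 800) = 515*(790401/988) = 407056515/988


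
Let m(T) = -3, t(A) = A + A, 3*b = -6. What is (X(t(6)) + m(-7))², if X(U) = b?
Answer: 25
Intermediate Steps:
b = -2 (b = (⅓)*(-6) = -2)
t(A) = 2*A
X(U) = -2
(X(t(6)) + m(-7))² = (-2 - 3)² = (-5)² = 25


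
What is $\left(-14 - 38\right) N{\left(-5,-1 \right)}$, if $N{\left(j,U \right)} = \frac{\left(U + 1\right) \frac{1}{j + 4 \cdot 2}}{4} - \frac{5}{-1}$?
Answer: $-260$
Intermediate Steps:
$N{\left(j,U \right)} = 5 + \frac{1 + U}{4 \left(8 + j\right)}$ ($N{\left(j,U \right)} = \frac{1 + U}{j + 8} \cdot \frac{1}{4} - -5 = \frac{1 + U}{8 + j} \frac{1}{4} + 5 = \frac{1 + U}{4 \left(8 + j\right)} + 5 = 5 + \frac{1 + U}{4 \left(8 + j\right)}$)
$\left(-14 - 38\right) N{\left(-5,-1 \right)} = \left(-14 - 38\right) \frac{161 - 1 + 20 \left(-5\right)}{4 \left(8 - 5\right)} = - 52 \frac{161 - 1 - 100}{4 \cdot 3} = - 52 \cdot \frac{1}{4} \cdot \frac{1}{3} \cdot 60 = \left(-52\right) 5 = -260$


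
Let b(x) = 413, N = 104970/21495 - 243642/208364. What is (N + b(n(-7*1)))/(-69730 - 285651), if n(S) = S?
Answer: -62212425021/53055826689086 ≈ -0.0011726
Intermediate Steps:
N = 554496143/149292806 (N = 104970*(1/21495) - 243642*1/208364 = 6998/1433 - 121821/104182 = 554496143/149292806 ≈ 3.7142)
(N + b(n(-7*1)))/(-69730 - 285651) = (554496143/149292806 + 413)/(-69730 - 285651) = (62212425021/149292806)/(-355381) = (62212425021/149292806)*(-1/355381) = -62212425021/53055826689086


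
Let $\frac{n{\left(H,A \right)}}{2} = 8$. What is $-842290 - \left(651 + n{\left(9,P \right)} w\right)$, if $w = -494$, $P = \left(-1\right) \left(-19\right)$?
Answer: $-835037$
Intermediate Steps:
$P = 19$
$n{\left(H,A \right)} = 16$ ($n{\left(H,A \right)} = 2 \cdot 8 = 16$)
$-842290 - \left(651 + n{\left(9,P \right)} w\right) = -842290 - \left(651 + 16 \left(-494\right)\right) = -842290 - \left(651 - 7904\right) = -842290 - -7253 = -842290 + 7253 = -835037$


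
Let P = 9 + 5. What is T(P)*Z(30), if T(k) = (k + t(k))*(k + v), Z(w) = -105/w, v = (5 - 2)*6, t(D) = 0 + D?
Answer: -3136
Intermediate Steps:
t(D) = D
v = 18 (v = 3*6 = 18)
P = 14
T(k) = 2*k*(18 + k) (T(k) = (k + k)*(k + 18) = (2*k)*(18 + k) = 2*k*(18 + k))
T(P)*Z(30) = (2*14*(18 + 14))*(-105/30) = (2*14*32)*(-105*1/30) = 896*(-7/2) = -3136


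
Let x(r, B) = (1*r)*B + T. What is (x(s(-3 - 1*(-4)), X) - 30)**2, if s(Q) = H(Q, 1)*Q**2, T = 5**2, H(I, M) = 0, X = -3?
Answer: 25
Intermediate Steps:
T = 25
s(Q) = 0 (s(Q) = 0*Q**2 = 0)
x(r, B) = 25 + B*r (x(r, B) = (1*r)*B + 25 = r*B + 25 = B*r + 25 = 25 + B*r)
(x(s(-3 - 1*(-4)), X) - 30)**2 = ((25 - 3*0) - 30)**2 = ((25 + 0) - 30)**2 = (25 - 30)**2 = (-5)**2 = 25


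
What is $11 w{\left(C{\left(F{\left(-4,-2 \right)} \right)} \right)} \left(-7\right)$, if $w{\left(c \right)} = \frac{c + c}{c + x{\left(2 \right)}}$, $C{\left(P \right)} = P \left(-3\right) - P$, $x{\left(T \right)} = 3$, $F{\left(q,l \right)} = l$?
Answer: $-112$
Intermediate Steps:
$C{\left(P \right)} = - 4 P$ ($C{\left(P \right)} = - 3 P - P = - 4 P$)
$w{\left(c \right)} = \frac{2 c}{3 + c}$ ($w{\left(c \right)} = \frac{c + c}{c + 3} = \frac{2 c}{3 + c}$)
$11 w{\left(C{\left(F{\left(-4,-2 \right)} \right)} \right)} \left(-7\right) = 11 \frac{2 \left(\left(-4\right) \left(-2\right)\right)}{3 - -8} \left(-7\right) = 11 \cdot 2 \cdot 8 \frac{1}{3 + 8} \left(-7\right) = 11 \cdot 2 \cdot 8 \cdot \frac{1}{11} \left(-7\right) = 11 \cdot \frac{16}{11} \left(-7\right) = 16 \left(-7\right) = -112$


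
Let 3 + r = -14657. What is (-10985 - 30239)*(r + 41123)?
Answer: -1090910712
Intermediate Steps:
r = -14660 (r = -3 - 14657 = -14660)
(-10985 - 30239)*(r + 41123) = (-10985 - 30239)*(-14660 + 41123) = -41224*26463 = -1090910712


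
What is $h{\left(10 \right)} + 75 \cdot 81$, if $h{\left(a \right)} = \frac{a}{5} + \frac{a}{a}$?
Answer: $6078$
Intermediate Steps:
$h{\left(a \right)} = 1 + \frac{a}{5}$ ($h{\left(a \right)} = a \frac{1}{5} + 1 = \frac{a}{5} + 1 = 1 + \frac{a}{5}$)
$h{\left(10 \right)} + 75 \cdot 81 = \left(1 + \frac{1}{5} \cdot 10\right) + 75 \cdot 81 = \left(1 + 2\right) + 6075 = 3 + 6075 = 6078$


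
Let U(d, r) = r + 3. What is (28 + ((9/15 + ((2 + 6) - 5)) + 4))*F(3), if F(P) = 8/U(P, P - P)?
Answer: 1424/15 ≈ 94.933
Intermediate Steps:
U(d, r) = 3 + r
F(P) = 8/3 (F(P) = 8/(3 + (P - P)) = 8/(3 + 0) = 8/3)
(28 + ((9/15 + ((2 + 6) - 5)) + 4))*F(3) = (28 + ((9/15 + ((2 + 6) - 5)) + 4))*(8/3) = (28 + ((9*(1/15) + (8 - 5)) + 4))*(8/3) = (28 + ((⅗ + 3) + 4))*(8/3) = (28 + (18/5 + 4))*(8/3) = (28 + 38/5)*(8/3) = (178/5)*(8/3) = 1424/15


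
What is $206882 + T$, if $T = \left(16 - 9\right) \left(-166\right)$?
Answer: $205720$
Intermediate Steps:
$T = -1162$ ($T = 7 \left(-166\right) = -1162$)
$206882 + T = 206882 - 1162 = 205720$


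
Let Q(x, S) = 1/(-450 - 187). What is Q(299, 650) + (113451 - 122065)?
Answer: -5487119/637 ≈ -8614.0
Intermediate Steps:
Q(x, S) = -1/637 (Q(x, S) = 1/(-637) = -1/637)
Q(299, 650) + (113451 - 122065) = -1/637 + (113451 - 122065) = -1/637 - 8614 = -5487119/637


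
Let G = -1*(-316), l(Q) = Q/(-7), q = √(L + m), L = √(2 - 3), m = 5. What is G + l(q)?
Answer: 316 - √(5 + I)/7 ≈ 315.68 - 0.031787*I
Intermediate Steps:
L = I (L = √(-1) = I ≈ 1.0*I)
q = √(5 + I) (q = √(I + 5) = √(5 + I) ≈ 2.2471 + 0.22251*I)
l(Q) = -Q/7 (l(Q) = Q*(-⅐) = -Q/7)
G = 316
G + l(q) = 316 - √(5 + I)/7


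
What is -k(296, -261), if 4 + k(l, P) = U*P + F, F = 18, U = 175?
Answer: 45661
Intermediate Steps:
k(l, P) = 14 + 175*P (k(l, P) = -4 + (175*P + 18) = -4 + (18 + 175*P) = 14 + 175*P)
-k(296, -261) = -(14 + 175*(-261)) = -(14 - 45675) = -1*(-45661) = 45661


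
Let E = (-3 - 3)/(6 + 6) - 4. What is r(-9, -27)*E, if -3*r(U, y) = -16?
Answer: -24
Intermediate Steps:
r(U, y) = 16/3 (r(U, y) = -⅓*(-16) = 16/3)
E = -9/2 (E = -6/12 - 4 = -6*1/12 - 4 = -½ - 4 = -9/2 ≈ -4.5000)
r(-9, -27)*E = (16/3)*(-9/2) = -24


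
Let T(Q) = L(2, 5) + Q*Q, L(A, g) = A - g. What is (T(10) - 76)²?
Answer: 441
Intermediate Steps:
T(Q) = -3 + Q² (T(Q) = (2 - 1*5) + Q*Q = (2 - 5) + Q² = -3 + Q²)
(T(10) - 76)² = ((-3 + 10²) - 76)² = ((-3 + 100) - 76)² = (97 - 76)² = 21² = 441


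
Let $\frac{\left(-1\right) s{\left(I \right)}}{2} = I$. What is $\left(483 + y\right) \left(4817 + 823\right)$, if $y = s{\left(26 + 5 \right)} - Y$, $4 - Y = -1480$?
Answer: $-5995320$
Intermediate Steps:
$s{\left(I \right)} = - 2 I$
$Y = 1484$ ($Y = 4 - -1480 = 4 + 1480 = 1484$)
$y = -1546$ ($y = - 2 \left(26 + 5\right) - 1484 = \left(-2\right) 31 - 1484 = -62 - 1484 = -1546$)
$\left(483 + y\right) \left(4817 + 823\right) = \left(483 - 1546\right) \left(4817 + 823\right) = \left(-1063\right) 5640 = -5995320$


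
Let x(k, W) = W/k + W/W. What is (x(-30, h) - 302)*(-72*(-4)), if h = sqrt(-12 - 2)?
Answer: -86688 - 48*I*sqrt(14)/5 ≈ -86688.0 - 35.92*I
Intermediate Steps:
h = I*sqrt(14) (h = sqrt(-14) = I*sqrt(14) ≈ 3.7417*I)
x(k, W) = 1 + W/k (x(k, W) = W/k + 1 = 1 + W/k)
(x(-30, h) - 302)*(-72*(-4)) = ((I*sqrt(14) - 30)/(-30) - 302)*(-72*(-4)) = (-(-30 + I*sqrt(14))/30 - 302)*288 = ((1 - I*sqrt(14)/30) - 302)*288 = (-301 - I*sqrt(14)/30)*288 = -86688 - 48*I*sqrt(14)/5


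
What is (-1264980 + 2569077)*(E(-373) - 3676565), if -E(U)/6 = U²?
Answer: -5883223655883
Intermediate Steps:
E(U) = -6*U²
(-1264980 + 2569077)*(E(-373) - 3676565) = (-1264980 + 2569077)*(-6*(-373)² - 3676565) = 1304097*(-6*139129 - 3676565) = 1304097*(-834774 - 3676565) = 1304097*(-4511339) = -5883223655883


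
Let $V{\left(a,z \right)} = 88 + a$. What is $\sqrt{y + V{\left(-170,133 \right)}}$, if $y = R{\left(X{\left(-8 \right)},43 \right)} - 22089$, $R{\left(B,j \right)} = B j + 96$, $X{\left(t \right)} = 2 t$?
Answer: $i \sqrt{22763} \approx 150.87 i$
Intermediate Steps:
$R{\left(B,j \right)} = 96 + B j$
$y = -22681$ ($y = \left(96 + 2 \left(-8\right) 43\right) - 22089 = \left(96 - 688\right) - 22089 = -592 - 22089 = -22681$)
$\sqrt{y + V{\left(-170,133 \right)}} = \sqrt{-22681 + \left(88 - 170\right)} = \sqrt{-22681 - 82} = \sqrt{-22763} = i \sqrt{22763}$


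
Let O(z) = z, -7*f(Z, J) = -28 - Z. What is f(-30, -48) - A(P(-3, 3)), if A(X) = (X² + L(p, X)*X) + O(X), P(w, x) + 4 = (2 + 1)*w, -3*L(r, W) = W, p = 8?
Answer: -2099/21 ≈ -99.952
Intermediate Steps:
f(Z, J) = 4 + Z/7 (f(Z, J) = -(-28 - Z)/7 = 4 + Z/7)
L(r, W) = -W/3
P(w, x) = -4 + 3*w (P(w, x) = -4 + (2 + 1)*w = -4 + 3*w)
A(X) = X + 2*X²/3 (A(X) = (X² + (-X/3)*X) + X = (X² - X²/3) + X = 2*X²/3 + X = X + 2*X²/3)
f(-30, -48) - A(P(-3, 3)) = (4 + (⅐)*(-30)) - (-4 + 3*(-3))*(3 + 2*(-4 + 3*(-3)))/3 = (4 - 30/7) - (-4 - 9)*(3 + 2*(-4 - 9))/3 = -2/7 - (-13)*(3 + 2*(-13))/3 = -2/7 - (-13)*(3 - 26)/3 = -2/7 - (-13)*(-23)/3 = -2/7 - 1*299/3 = -2/7 - 299/3 = -2099/21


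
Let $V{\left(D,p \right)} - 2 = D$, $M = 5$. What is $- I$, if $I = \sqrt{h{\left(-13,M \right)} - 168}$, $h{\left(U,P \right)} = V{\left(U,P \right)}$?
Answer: $- i \sqrt{179} \approx - 13.379 i$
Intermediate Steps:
$V{\left(D,p \right)} = 2 + D$
$h{\left(U,P \right)} = 2 + U$
$I = i \sqrt{179}$ ($I = \sqrt{\left(2 - 13\right) - 168} = \sqrt{-11 - 168} = \sqrt{-179} = i \sqrt{179} \approx 13.379 i$)
$- I = - i \sqrt{179}$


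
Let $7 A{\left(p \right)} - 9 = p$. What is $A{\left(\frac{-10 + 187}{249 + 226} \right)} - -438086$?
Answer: $\frac{208091486}{475} \approx 4.3809 \cdot 10^{5}$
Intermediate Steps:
$A{\left(p \right)} = \frac{9}{7} + \frac{p}{7}$
$A{\left(\frac{-10 + 187}{249 + 226} \right)} - -438086 = \left(\frac{9}{7} + \frac{\left(-10 + 187\right) \frac{1}{249 + 226}}{7}\right) - -438086 = \left(\frac{9}{7} + \frac{177 \cdot \frac{1}{475}}{7}\right) + 438086 = \left(\frac{9}{7} + \frac{1}{7} \cdot \frac{177}{475}\right) + 438086 = \left(\frac{9}{7} + \frac{177}{3325}\right) + 438086 = \frac{636}{475} + 438086 = \frac{208091486}{475}$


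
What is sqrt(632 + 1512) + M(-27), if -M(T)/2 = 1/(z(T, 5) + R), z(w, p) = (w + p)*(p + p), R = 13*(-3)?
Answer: 2/259 + 4*sqrt(134) ≈ 46.311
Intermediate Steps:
R = -39
z(w, p) = 2*p*(p + w) (z(w, p) = (p + w)*(2*p) = 2*p*(p + w))
M(T) = -2/(11 + 10*T) (M(T) = -2/(2*5*(5 + T) - 39) = -2/((50 + 10*T) - 39) = -2/(11 + 10*T))
sqrt(632 + 1512) + M(-27) = sqrt(632 + 1512) - 2/(11 + 10*(-27)) = sqrt(2144) - 2/(11 - 270) = 4*sqrt(134) - 2/(-259) = 4*sqrt(134) - 2*(-1/259) = 4*sqrt(134) + 2/259 = 2/259 + 4*sqrt(134)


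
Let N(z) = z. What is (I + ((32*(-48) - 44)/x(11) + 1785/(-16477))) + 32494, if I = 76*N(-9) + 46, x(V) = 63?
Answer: 33042006541/1038051 ≈ 31831.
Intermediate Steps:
I = -638 (I = 76*(-9) + 46 = -684 + 46 = -638)
(I + ((32*(-48) - 44)/x(11) + 1785/(-16477))) + 32494 = (-638 + ((32*(-48) - 44)/63 + 1785/(-16477))) + 32494 = (-638 + ((-1536 - 44)*(1/63) + 1785*(-1/16477))) + 32494 = (-638 + (-1580*1/63 - 1785/16477)) + 32494 = (-638 + (-1580/63 - 1785/16477)) + 32494 = (-638 - 26146115/1038051) + 32494 = -688422653/1038051 + 32494 = 33042006541/1038051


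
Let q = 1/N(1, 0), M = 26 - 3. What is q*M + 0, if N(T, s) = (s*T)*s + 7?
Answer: 23/7 ≈ 3.2857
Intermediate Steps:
N(T, s) = 7 + T*s² (N(T, s) = (T*s)*s + 7 = T*s² + 7 = 7 + T*s²)
M = 23
q = ⅐ (q = 1/(7 + 1*0²) = 1/(7 + 1*0) = 1/(7 + 0) = 1/7 = ⅐ ≈ 0.14286)
q*M + 0 = (⅐)*23 + 0 = 23/7 + 0 = 23/7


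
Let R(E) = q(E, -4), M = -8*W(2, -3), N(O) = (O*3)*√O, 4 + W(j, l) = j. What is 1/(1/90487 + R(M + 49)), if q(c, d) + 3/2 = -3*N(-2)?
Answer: -49127021066/21296719450729 - 589528596168*I*√2/21296719450729 ≈ -0.0023068 - 0.039148*I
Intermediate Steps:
W(j, l) = -4 + j
N(O) = 3*O^(3/2) (N(O) = (3*O)*√O = 3*O^(3/2))
M = 16 (M = -8*(-4 + 2) = -8*(-2) = 16)
q(c, d) = -3/2 + 18*I*√2 (q(c, d) = -3/2 - 9*(-2)^(3/2) = -3/2 - 9*(-2*I*√2) = -3/2 - (-18)*I*√2 = -3/2 + 18*I*√2)
R(E) = -3/2 + 18*I*√2
1/(1/90487 + R(M + 49)) = 1/(1/90487 + (-3/2 + 18*I*√2)) = 1/(-271459/180974 + 18*I*√2)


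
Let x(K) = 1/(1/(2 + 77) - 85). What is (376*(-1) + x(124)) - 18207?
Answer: -124766341/6714 ≈ -18583.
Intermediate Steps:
x(K) = -79/6714 (x(K) = 1/(1/79 - 85) = 1/(-6714/79) = -79/6714)
(376*(-1) + x(124)) - 18207 = (376*(-1) - 79/6714) - 18207 = (-376 - 79/6714) - 18207 = -2524543/6714 - 18207 = -124766341/6714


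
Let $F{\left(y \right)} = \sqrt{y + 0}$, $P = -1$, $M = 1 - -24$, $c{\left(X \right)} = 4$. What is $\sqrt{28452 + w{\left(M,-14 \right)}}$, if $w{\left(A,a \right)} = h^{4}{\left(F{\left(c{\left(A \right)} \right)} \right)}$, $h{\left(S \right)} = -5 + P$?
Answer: $2 \sqrt{7437} \approx 172.48$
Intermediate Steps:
$M = 25$ ($M = 1 + 24 = 25$)
$F{\left(y \right)} = \sqrt{y}$
$h{\left(S \right)} = -6$ ($h{\left(S \right)} = -5 - 1 = -6$)
$w{\left(A,a \right)} = 1296$ ($w{\left(A,a \right)} = \left(-6\right)^{4} = 1296$)
$\sqrt{28452 + w{\left(M,-14 \right)}} = \sqrt{28452 + 1296} = \sqrt{29748} = 2 \sqrt{7437}$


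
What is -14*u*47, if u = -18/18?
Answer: 658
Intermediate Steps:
u = -1 (u = -18*1/18 = -1)
-14*u*47 = -14*(-1)*47 = 14*47 = 658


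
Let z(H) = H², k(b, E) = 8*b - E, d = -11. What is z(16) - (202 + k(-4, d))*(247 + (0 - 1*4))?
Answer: -43727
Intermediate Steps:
k(b, E) = -E + 8*b
z(16) - (202 + k(-4, d))*(247 + (0 - 1*4)) = 16² - (202 + (-1*(-11) + 8*(-4)))*(247 + (0 - 1*4)) = 256 - (202 + (11 - 32))*(247 + (0 - 4)) = 256 - (202 - 21)*(247 - 4) = 256 - 181*243 = 256 - 1*43983 = 256 - 43983 = -43727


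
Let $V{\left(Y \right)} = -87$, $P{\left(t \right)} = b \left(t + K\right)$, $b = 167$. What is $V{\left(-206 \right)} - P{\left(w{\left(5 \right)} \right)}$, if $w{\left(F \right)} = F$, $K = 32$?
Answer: $-6266$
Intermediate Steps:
$P{\left(t \right)} = 5344 + 167 t$ ($P{\left(t \right)} = 167 \left(t + 32\right) = 167 \left(32 + t\right) = 5344 + 167 t$)
$V{\left(-206 \right)} - P{\left(w{\left(5 \right)} \right)} = -87 - \left(5344 + 167 \cdot 5\right) = -87 - \left(5344 + 835\right) = -87 - 6179 = -6266$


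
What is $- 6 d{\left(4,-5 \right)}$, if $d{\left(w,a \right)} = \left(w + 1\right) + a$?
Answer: $0$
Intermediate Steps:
$d{\left(w,a \right)} = 1 + a + w$ ($d{\left(w,a \right)} = \left(1 + w\right) + a = 1 + a + w$)
$- 6 d{\left(4,-5 \right)} = - 6 \left(1 - 5 + 4\right) = \left(-6\right) 0 = 0$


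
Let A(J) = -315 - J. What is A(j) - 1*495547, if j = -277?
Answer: -495585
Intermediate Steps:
A(j) - 1*495547 = (-315 - 1*(-277)) - 1*495547 = (-315 + 277) - 495547 = -38 - 495547 = -495585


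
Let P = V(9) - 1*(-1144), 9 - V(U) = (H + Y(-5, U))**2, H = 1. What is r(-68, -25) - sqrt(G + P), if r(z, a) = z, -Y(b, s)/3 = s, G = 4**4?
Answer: -68 - sqrt(733) ≈ -95.074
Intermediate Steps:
G = 256
Y(b, s) = -3*s
V(U) = 9 - (1 - 3*U)**2
P = 477 (P = (9 - (-1 + 3*9)**2) - 1*(-1144) = (9 - (-1 + 27)**2) + 1144 = (9 - 1*26**2) + 1144 = (9 - 1*676) + 1144 = (9 - 676) + 1144 = -667 + 1144 = 477)
r(-68, -25) - sqrt(G + P) = -68 - sqrt(256 + 477) = -68 - sqrt(733)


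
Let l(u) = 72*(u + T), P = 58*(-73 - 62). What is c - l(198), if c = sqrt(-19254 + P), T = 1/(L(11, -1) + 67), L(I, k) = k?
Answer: -156828/11 + 2*I*sqrt(6771) ≈ -14257.0 + 164.57*I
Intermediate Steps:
P = -7830 (P = 58*(-135) = -7830)
T = 1/66 (T = 1/(-1 + 67) = 1/66 ≈ 0.015152)
l(u) = 12/11 + 72*u (l(u) = 72*(u + 1/66) = 72*(1/66 + u) = 12/11 + 72*u)
c = 2*I*sqrt(6771) (c = sqrt(-19254 - 7830) = sqrt(-27084) = 2*I*sqrt(6771) ≈ 164.57*I)
c - l(198) = 2*I*sqrt(6771) - (12/11 + 72*198) = 2*I*sqrt(6771) - (12/11 + 14256) = 2*I*sqrt(6771) - 1*156828/11 = 2*I*sqrt(6771) - 156828/11 = -156828/11 + 2*I*sqrt(6771)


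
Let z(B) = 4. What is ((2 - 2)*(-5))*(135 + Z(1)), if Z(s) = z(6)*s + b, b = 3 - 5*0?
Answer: 0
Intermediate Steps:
b = 3 (b = 3 - 1*0 = 3 + 0 = 3)
Z(s) = 3 + 4*s (Z(s) = 4*s + 3 = 3 + 4*s)
((2 - 2)*(-5))*(135 + Z(1)) = ((2 - 2)*(-5))*(135 + (3 + 4*1)) = (0*(-5))*(135 + (3 + 4)) = 0*(135 + 7) = 0*142 = 0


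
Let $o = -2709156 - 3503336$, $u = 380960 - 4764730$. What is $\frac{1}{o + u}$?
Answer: $- \frac{1}{10596262} \approx -9.4373 \cdot 10^{-8}$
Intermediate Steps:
$u = -4383770$
$o = -6212492$ ($o = -2709156 - 3503336 = -6212492$)
$\frac{1}{o + u} = \frac{1}{-6212492 - 4383770} = \frac{1}{-10596262} = - \frac{1}{10596262}$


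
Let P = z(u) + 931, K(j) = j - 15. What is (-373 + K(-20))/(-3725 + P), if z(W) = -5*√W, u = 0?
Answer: 204/1397 ≈ 0.14603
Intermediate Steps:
K(j) = -15 + j
P = 931 (P = -5*√0 + 931 = -5*0 + 931 = 0 + 931 = 931)
(-373 + K(-20))/(-3725 + P) = (-373 + (-15 - 20))/(-3725 + 931) = (-373 - 35)/(-2794) = -408*(-1/2794) = 204/1397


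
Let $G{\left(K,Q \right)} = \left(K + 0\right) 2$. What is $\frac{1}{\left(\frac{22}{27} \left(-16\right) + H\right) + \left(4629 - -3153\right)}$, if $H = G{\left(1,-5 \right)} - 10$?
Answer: $\frac{27}{209546} \approx 0.00012885$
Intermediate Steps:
$G{\left(K,Q \right)} = 2 K$ ($G{\left(K,Q \right)} = K 2 = 2 K$)
$H = -8$ ($H = 2 \cdot 1 - 10 = 2 - 10 = -8$)
$\frac{1}{\left(\frac{22}{27} \left(-16\right) + H\right) + \left(4629 - -3153\right)} = \frac{1}{\left(\frac{22}{27} \left(-16\right) - 8\right) + \left(4629 - -3153\right)} = \frac{1}{\left(22 \cdot \frac{1}{27} \left(-16\right) - 8\right) + \left(4629 + 3153\right)} = \frac{1}{\left(\frac{22}{27} \left(-16\right) - 8\right) + 7782} = \frac{1}{\left(- \frac{352}{27} - 8\right) + 7782} = \frac{1}{- \frac{568}{27} + 7782} = \frac{1}{\frac{209546}{27}} = \frac{27}{209546}$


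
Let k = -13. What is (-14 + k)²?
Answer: 729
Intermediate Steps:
(-14 + k)² = (-14 - 13)² = (-27)² = 729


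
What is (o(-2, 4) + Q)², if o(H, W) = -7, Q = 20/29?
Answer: 33489/841 ≈ 39.820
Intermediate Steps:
Q = 20/29 (Q = 20*(1/29) = 20/29 ≈ 0.68966)
(o(-2, 4) + Q)² = (-7 + 20/29)² = (-183/29)² = 33489/841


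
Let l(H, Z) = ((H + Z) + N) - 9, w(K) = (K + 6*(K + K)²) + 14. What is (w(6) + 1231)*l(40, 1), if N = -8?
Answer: 50760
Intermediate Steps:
w(K) = 14 + K + 24*K² (w(K) = (K + 6*(2*K)²) + 14 = (K + 6*(4*K²)) + 14 = (K + 24*K²) + 14 = 14 + K + 24*K²)
l(H, Z) = -17 + H + Z (l(H, Z) = ((H + Z) - 8) - 9 = (-8 + H + Z) - 9 = -17 + H + Z)
(w(6) + 1231)*l(40, 1) = ((14 + 6 + 24*6²) + 1231)*(-17 + 40 + 1) = ((14 + 6 + 24*36) + 1231)*24 = ((14 + 6 + 864) + 1231)*24 = (884 + 1231)*24 = 2115*24 = 50760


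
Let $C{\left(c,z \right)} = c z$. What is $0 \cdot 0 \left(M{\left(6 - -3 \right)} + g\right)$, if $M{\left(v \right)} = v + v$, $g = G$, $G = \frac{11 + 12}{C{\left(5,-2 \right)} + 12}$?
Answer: $0$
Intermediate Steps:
$G = \frac{23}{2}$ ($G = \frac{11 + 12}{5 \left(-2\right) + 12} = \frac{23}{-10 + 12} = \frac{23}{2} \approx 11.5$)
$g = \frac{23}{2} \approx 11.5$
$M{\left(v \right)} = 2 v$
$0 \cdot 0 \left(M{\left(6 - -3 \right)} + g\right) = 0 \cdot 0 \left(2 \left(6 - -3\right) + \frac{23}{2}\right) = 0 \left(2 \left(6 + 3\right) + \frac{23}{2}\right) = 0 \left(2 \cdot 9 + \frac{23}{2}\right) = 0 \left(18 + \frac{23}{2}\right) = 0 \cdot \frac{59}{2} = 0$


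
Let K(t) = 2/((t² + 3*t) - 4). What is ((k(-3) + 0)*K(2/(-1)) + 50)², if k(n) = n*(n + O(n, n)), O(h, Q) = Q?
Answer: 1936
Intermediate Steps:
k(n) = 2*n² (k(n) = n*(n + n) = n*(2*n) = 2*n²)
K(t) = 2/(-4 + t² + 3*t)
((k(-3) + 0)*K(2/(-1)) + 50)² = ((2*(-3)² + 0)*(2/(-4 + (2/(-1))² + 3*(2/(-1)))) + 50)² = ((2*9 + 0)*(2/(-4 + (2*(-1))² + 3*(2*(-1)))) + 50)² = ((18 + 0)*(2/(-4 + (-2)² + 3*(-2))) + 50)² = (18*(2/(-4 + 4 - 6)) + 50)² = (18*(2/(-6)) + 50)² = (18*(2*(-⅙)) + 50)² = (18*(-⅓) + 50)² = (-6 + 50)² = 44² = 1936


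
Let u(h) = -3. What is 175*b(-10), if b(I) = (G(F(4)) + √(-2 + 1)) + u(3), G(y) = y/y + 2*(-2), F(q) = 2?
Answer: -1050 + 175*I ≈ -1050.0 + 175.0*I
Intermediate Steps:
G(y) = -3 (G(y) = 1 - 4 = -3)
b(I) = -6 + I (b(I) = (-3 + √(-2 + 1)) - 3 = (-3 + √(-1)) - 3 = (-3 + I) - 3 = -6 + I)
175*b(-10) = 175*(-6 + I) = -1050 + 175*I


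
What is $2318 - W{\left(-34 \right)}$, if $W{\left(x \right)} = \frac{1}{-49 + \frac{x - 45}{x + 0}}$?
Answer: $\frac{3678700}{1587} \approx 2318.0$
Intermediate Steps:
$W{\left(x \right)} = \frac{1}{-49 + \frac{-45 + x}{x}}$
$2318 - W{\left(-34 \right)} = 2318 - \left(-1\right) \left(-34\right) \frac{1}{45 + 48 \left(-34\right)} = 2318 - \left(-1\right) \left(-34\right) \frac{1}{45 - 1632} = 2318 - \left(-1\right) \left(-34\right) \frac{1}{-1587} = 2318 - \left(-1\right) \left(-34\right) \left(- \frac{1}{1587}\right) = 2318 - - \frac{34}{1587} = 2318 + \frac{34}{1587} = \frac{3678700}{1587}$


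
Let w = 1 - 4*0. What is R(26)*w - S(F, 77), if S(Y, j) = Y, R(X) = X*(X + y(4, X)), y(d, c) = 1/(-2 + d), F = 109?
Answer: 580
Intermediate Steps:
R(X) = X*(½ + X) (R(X) = X*(X + 1/(-2 + 4)) = X*(X + 1/2) = X*(X + ½) = X*(½ + X))
w = 1 (w = 1 + 0 = 1)
R(26)*w - S(F, 77) = (26*(½ + 26))*1 - 1*109 = (26*(53/2))*1 - 109 = 689*1 - 109 = 689 - 109 = 580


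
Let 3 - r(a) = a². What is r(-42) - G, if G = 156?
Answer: -1917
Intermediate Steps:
r(a) = 3 - a²
r(-42) - G = (3 - 1*(-42)²) - 1*156 = (3 - 1*1764) - 156 = (3 - 1764) - 156 = -1761 - 156 = -1917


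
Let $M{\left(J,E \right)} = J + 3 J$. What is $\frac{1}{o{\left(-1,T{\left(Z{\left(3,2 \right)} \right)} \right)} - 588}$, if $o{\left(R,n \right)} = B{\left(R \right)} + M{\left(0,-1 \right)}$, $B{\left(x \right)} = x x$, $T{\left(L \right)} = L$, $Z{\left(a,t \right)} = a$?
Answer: $- \frac{1}{587} \approx -0.0017036$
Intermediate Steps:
$M{\left(J,E \right)} = 4 J$
$B{\left(x \right)} = x^{2}$
$o{\left(R,n \right)} = R^{2}$ ($o{\left(R,n \right)} = R^{2} + 4 \cdot 0 = R^{2} + 0 = R^{2}$)
$\frac{1}{o{\left(-1,T{\left(Z{\left(3,2 \right)} \right)} \right)} - 588} = \frac{1}{\left(-1\right)^{2} - 588} = \frac{1}{1 - 588} = \frac{1}{-587} = - \frac{1}{587}$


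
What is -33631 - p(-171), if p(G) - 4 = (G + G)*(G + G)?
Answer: -150599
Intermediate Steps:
p(G) = 4 + 4*G² (p(G) = 4 + (G + G)*(G + G) = 4 + (2*G)*(2*G) = 4 + 4*G²)
-33631 - p(-171) = -33631 - (4 + 4*(-171)²) = -33631 - (4 + 4*29241) = -33631 - (4 + 116964) = -33631 - 1*116968 = -33631 - 116968 = -150599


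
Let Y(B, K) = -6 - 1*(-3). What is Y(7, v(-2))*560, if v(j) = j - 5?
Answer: -1680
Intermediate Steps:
v(j) = -5 + j
Y(B, K) = -3 (Y(B, K) = -6 + 3 = -3)
Y(7, v(-2))*560 = -3*560 = -1680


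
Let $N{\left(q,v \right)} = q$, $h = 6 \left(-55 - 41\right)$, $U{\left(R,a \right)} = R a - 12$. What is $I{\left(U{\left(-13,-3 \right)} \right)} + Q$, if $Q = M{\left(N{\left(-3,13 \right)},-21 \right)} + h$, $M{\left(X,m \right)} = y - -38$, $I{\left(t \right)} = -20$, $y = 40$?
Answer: $-518$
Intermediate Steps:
$U{\left(R,a \right)} = -12 + R a$
$h = -576$ ($h = 6 \left(-96\right) = -576$)
$M{\left(X,m \right)} = 78$ ($M{\left(X,m \right)} = 40 - -38 = 40 + 38 = 78$)
$Q = -498$ ($Q = 78 - 576 = -498$)
$I{\left(U{\left(-13,-3 \right)} \right)} + Q = -20 - 498 = -518$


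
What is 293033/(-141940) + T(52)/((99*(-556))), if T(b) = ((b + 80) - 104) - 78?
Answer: -4030652863/1953236340 ≈ -2.0636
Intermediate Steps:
T(b) = -102 + b (T(b) = ((80 + b) - 104) - 78 = (-24 + b) - 78 = -102 + b)
293033/(-141940) + T(52)/((99*(-556))) = 293033/(-141940) + (-102 + 52)/((99*(-556))) = 293033*(-1/141940) - 50/(-55044) = -293033/141940 - 50*(-1/55044) = -293033/141940 + 25/27522 = -4030652863/1953236340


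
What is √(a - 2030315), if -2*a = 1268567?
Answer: 3*I*√1184266/2 ≈ 1632.4*I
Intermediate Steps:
a = -1268567/2 (a = -½*1268567 = -1268567/2 ≈ -6.3428e+5)
√(a - 2030315) = √(-1268567/2 - 2030315) = √(-5329197/2) = 3*I*√1184266/2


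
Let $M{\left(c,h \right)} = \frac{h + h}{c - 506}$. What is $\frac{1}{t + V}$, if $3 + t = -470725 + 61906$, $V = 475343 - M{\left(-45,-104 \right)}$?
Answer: $\frac{551}{36652863} \approx 1.5033 \cdot 10^{-5}$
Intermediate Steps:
$M{\left(c,h \right)} = \frac{2 h}{-506 + c}$
$V = \frac{261913785}{551}$ ($V = 475343 - 2 \left(-104\right) \frac{1}{-506 - 45} = 475343 - 2 \left(-104\right) \frac{1}{-551} = 475343 - 2 \left(-104\right) \left(- \frac{1}{551}\right) = 475343 - \frac{208}{551} = \frac{261913785}{551} \approx 4.7534 \cdot 10^{5}$)
$t = -408822$ ($t = -3 + \left(-470725 + 61906\right) = -3 - 408819 = -408822$)
$\frac{1}{t + V} = \frac{1}{-408822 + \frac{261913785}{551}} = \frac{1}{\frac{36652863}{551}} = \frac{551}{36652863}$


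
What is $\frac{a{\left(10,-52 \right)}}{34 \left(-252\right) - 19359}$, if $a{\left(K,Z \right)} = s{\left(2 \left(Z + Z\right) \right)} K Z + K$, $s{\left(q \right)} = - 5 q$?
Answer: $\frac{540790}{27927} \approx 19.364$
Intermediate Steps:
$a{\left(K,Z \right)} = K - 20 K Z^{2}$ ($a{\left(K,Z \right)} = - 5 \cdot 2 \left(Z + Z\right) K Z + K = - 5 \cdot 2 \cdot 2 Z K Z + K = - 5 \cdot 4 Z K Z + K = - 20 Z K Z + K = - 20 K Z Z + K = - 20 K Z^{2} + K = K - 20 K Z^{2}$)
$\frac{a{\left(10,-52 \right)}}{34 \left(-252\right) - 19359} = \frac{10 \left(1 - 20 \left(-52\right)^{2}\right)}{34 \left(-252\right) - 19359} = \frac{10 \left(1 - 54080\right)}{-8568 - 19359} = \frac{10 \left(1 - 54080\right)}{-27927} = 10 \left(-54079\right) \left(- \frac{1}{27927}\right) = \left(-540790\right) \left(- \frac{1}{27927}\right) = \frac{540790}{27927}$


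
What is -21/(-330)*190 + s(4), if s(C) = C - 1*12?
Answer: 45/11 ≈ 4.0909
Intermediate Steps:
s(C) = -12 + C (s(C) = C - 12 = -12 + C)
-21/(-330)*190 + s(4) = -21/(-330)*190 + (-12 + 4) = -21*(-1/330)*190 - 8 = (7/110)*190 - 8 = 133/11 - 8 = 45/11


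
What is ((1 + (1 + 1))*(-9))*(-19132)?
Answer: 516564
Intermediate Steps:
((1 + (1 + 1))*(-9))*(-19132) = ((1 + 2)*(-9))*(-19132) = (3*(-9))*(-19132) = -27*(-19132) = 516564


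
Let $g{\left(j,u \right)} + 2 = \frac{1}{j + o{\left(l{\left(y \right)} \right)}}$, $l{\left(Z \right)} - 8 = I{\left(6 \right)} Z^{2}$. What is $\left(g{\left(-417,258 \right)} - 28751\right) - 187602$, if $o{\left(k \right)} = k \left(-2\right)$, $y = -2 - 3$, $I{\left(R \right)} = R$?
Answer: $- \frac{158588216}{733} \approx -2.1636 \cdot 10^{5}$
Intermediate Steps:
$y = -5$ ($y = -2 - 3 = -5$)
$l{\left(Z \right)} = 8 + 6 Z^{2}$
$o{\left(k \right)} = - 2 k$
$g{\left(j,u \right)} = -2 + \frac{1}{-316 + j}$ ($g{\left(j,u \right)} = -2 + \frac{1}{j - 2 \left(8 + 6 \left(-5\right)^{2}\right)} = -2 + \frac{1}{j - 2 \left(8 + 6 \cdot 25\right)} = -2 + \frac{1}{j - 2 \left(8 + 150\right)} = -2 + \frac{1}{j - 316} = -2 + \frac{1}{-316 + j}$)
$\left(g{\left(-417,258 \right)} - 28751\right) - 187602 = \left(\frac{633 - -834}{-316 - 417} - 28751\right) - 187602 = \left(\frac{633 + 834}{-733} - 28751\right) - 187602 = \left(\left(- \frac{1}{733}\right) 1467 - 28751\right) - 187602 = \left(- \frac{1467}{733} - 28751\right) - 187602 = - \frac{21075950}{733} - 187602 = - \frac{158588216}{733}$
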